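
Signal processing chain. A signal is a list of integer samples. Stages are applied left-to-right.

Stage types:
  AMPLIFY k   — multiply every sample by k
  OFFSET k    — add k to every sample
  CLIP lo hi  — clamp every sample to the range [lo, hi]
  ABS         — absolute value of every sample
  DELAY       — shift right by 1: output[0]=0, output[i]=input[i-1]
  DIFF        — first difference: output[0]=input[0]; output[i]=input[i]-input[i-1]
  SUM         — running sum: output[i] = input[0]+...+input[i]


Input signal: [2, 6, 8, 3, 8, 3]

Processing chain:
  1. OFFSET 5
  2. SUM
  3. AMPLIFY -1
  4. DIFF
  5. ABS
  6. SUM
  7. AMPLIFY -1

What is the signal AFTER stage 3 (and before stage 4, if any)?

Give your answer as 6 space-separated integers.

Input: [2, 6, 8, 3, 8, 3]
Stage 1 (OFFSET 5): 2+5=7, 6+5=11, 8+5=13, 3+5=8, 8+5=13, 3+5=8 -> [7, 11, 13, 8, 13, 8]
Stage 2 (SUM): sum[0..0]=7, sum[0..1]=18, sum[0..2]=31, sum[0..3]=39, sum[0..4]=52, sum[0..5]=60 -> [7, 18, 31, 39, 52, 60]
Stage 3 (AMPLIFY -1): 7*-1=-7, 18*-1=-18, 31*-1=-31, 39*-1=-39, 52*-1=-52, 60*-1=-60 -> [-7, -18, -31, -39, -52, -60]

Answer: -7 -18 -31 -39 -52 -60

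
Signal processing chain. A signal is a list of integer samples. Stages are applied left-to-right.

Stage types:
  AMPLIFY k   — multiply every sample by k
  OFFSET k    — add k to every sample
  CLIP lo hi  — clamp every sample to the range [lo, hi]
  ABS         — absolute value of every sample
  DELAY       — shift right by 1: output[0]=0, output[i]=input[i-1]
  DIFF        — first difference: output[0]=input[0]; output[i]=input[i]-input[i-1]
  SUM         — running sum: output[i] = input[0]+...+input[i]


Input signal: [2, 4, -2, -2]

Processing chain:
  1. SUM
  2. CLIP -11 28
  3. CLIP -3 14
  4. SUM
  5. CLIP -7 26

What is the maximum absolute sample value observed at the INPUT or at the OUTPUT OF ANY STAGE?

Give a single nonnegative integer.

Input: [2, 4, -2, -2] (max |s|=4)
Stage 1 (SUM): sum[0..0]=2, sum[0..1]=6, sum[0..2]=4, sum[0..3]=2 -> [2, 6, 4, 2] (max |s|=6)
Stage 2 (CLIP -11 28): clip(2,-11,28)=2, clip(6,-11,28)=6, clip(4,-11,28)=4, clip(2,-11,28)=2 -> [2, 6, 4, 2] (max |s|=6)
Stage 3 (CLIP -3 14): clip(2,-3,14)=2, clip(6,-3,14)=6, clip(4,-3,14)=4, clip(2,-3,14)=2 -> [2, 6, 4, 2] (max |s|=6)
Stage 4 (SUM): sum[0..0]=2, sum[0..1]=8, sum[0..2]=12, sum[0..3]=14 -> [2, 8, 12, 14] (max |s|=14)
Stage 5 (CLIP -7 26): clip(2,-7,26)=2, clip(8,-7,26)=8, clip(12,-7,26)=12, clip(14,-7,26)=14 -> [2, 8, 12, 14] (max |s|=14)
Overall max amplitude: 14

Answer: 14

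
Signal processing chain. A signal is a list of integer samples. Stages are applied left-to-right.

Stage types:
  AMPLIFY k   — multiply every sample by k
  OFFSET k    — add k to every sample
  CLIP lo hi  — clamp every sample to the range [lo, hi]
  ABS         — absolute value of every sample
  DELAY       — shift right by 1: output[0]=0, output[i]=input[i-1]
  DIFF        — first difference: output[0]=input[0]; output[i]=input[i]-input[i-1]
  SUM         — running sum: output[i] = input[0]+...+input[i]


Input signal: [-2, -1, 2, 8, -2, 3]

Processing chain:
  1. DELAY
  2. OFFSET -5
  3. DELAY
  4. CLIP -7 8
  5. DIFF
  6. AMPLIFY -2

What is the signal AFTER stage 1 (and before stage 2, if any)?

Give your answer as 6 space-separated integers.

Input: [-2, -1, 2, 8, -2, 3]
Stage 1 (DELAY): [0, -2, -1, 2, 8, -2] = [0, -2, -1, 2, 8, -2] -> [0, -2, -1, 2, 8, -2]

Answer: 0 -2 -1 2 8 -2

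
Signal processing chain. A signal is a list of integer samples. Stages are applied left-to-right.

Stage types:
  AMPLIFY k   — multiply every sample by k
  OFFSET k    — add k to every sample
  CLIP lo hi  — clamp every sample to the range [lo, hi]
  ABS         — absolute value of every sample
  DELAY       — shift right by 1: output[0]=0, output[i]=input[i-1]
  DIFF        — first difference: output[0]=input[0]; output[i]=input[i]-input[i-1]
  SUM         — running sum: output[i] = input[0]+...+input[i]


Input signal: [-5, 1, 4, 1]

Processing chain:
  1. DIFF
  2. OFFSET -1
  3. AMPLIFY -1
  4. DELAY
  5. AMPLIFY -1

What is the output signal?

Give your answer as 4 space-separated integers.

Answer: 0 -6 5 2

Derivation:
Input: [-5, 1, 4, 1]
Stage 1 (DIFF): s[0]=-5, 1--5=6, 4-1=3, 1-4=-3 -> [-5, 6, 3, -3]
Stage 2 (OFFSET -1): -5+-1=-6, 6+-1=5, 3+-1=2, -3+-1=-4 -> [-6, 5, 2, -4]
Stage 3 (AMPLIFY -1): -6*-1=6, 5*-1=-5, 2*-1=-2, -4*-1=4 -> [6, -5, -2, 4]
Stage 4 (DELAY): [0, 6, -5, -2] = [0, 6, -5, -2] -> [0, 6, -5, -2]
Stage 5 (AMPLIFY -1): 0*-1=0, 6*-1=-6, -5*-1=5, -2*-1=2 -> [0, -6, 5, 2]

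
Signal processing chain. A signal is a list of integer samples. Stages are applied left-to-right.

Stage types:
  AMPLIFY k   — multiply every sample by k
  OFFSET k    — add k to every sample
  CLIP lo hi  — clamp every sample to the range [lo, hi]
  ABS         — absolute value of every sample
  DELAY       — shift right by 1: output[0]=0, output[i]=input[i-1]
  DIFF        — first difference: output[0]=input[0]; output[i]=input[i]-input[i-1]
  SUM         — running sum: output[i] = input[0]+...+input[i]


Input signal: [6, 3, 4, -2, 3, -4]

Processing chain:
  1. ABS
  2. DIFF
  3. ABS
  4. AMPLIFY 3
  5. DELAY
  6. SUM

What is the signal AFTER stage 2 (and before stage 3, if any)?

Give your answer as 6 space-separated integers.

Answer: 6 -3 1 -2 1 1

Derivation:
Input: [6, 3, 4, -2, 3, -4]
Stage 1 (ABS): |6|=6, |3|=3, |4|=4, |-2|=2, |3|=3, |-4|=4 -> [6, 3, 4, 2, 3, 4]
Stage 2 (DIFF): s[0]=6, 3-6=-3, 4-3=1, 2-4=-2, 3-2=1, 4-3=1 -> [6, -3, 1, -2, 1, 1]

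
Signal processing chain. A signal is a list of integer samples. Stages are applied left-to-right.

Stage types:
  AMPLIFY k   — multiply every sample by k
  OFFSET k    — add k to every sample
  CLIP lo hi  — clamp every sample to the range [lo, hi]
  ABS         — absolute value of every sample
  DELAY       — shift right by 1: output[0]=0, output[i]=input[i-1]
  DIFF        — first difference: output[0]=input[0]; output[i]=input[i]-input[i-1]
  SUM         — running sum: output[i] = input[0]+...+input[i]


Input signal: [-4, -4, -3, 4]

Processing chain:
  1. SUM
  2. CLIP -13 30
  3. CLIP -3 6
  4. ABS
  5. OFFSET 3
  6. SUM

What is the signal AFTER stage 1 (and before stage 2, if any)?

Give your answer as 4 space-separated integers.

Answer: -4 -8 -11 -7

Derivation:
Input: [-4, -4, -3, 4]
Stage 1 (SUM): sum[0..0]=-4, sum[0..1]=-8, sum[0..2]=-11, sum[0..3]=-7 -> [-4, -8, -11, -7]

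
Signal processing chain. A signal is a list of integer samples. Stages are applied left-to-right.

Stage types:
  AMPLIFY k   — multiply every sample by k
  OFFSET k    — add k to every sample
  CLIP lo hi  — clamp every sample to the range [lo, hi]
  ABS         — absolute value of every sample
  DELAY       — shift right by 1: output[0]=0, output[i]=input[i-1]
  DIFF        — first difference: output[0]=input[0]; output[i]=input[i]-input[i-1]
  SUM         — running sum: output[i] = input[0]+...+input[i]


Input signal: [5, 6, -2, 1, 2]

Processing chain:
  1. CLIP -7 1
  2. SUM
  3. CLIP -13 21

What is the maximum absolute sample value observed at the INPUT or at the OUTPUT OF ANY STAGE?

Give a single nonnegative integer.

Answer: 6

Derivation:
Input: [5, 6, -2, 1, 2] (max |s|=6)
Stage 1 (CLIP -7 1): clip(5,-7,1)=1, clip(6,-7,1)=1, clip(-2,-7,1)=-2, clip(1,-7,1)=1, clip(2,-7,1)=1 -> [1, 1, -2, 1, 1] (max |s|=2)
Stage 2 (SUM): sum[0..0]=1, sum[0..1]=2, sum[0..2]=0, sum[0..3]=1, sum[0..4]=2 -> [1, 2, 0, 1, 2] (max |s|=2)
Stage 3 (CLIP -13 21): clip(1,-13,21)=1, clip(2,-13,21)=2, clip(0,-13,21)=0, clip(1,-13,21)=1, clip(2,-13,21)=2 -> [1, 2, 0, 1, 2] (max |s|=2)
Overall max amplitude: 6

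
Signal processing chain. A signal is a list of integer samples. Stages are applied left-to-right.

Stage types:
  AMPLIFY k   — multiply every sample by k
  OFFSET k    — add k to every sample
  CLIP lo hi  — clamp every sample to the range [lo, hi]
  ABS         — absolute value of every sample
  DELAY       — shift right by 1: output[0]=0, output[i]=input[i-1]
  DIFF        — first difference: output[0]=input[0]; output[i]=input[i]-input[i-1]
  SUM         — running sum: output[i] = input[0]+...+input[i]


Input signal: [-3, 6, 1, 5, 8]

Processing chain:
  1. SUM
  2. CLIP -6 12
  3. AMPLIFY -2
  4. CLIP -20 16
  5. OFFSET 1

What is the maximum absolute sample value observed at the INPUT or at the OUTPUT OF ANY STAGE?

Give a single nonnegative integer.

Input: [-3, 6, 1, 5, 8] (max |s|=8)
Stage 1 (SUM): sum[0..0]=-3, sum[0..1]=3, sum[0..2]=4, sum[0..3]=9, sum[0..4]=17 -> [-3, 3, 4, 9, 17] (max |s|=17)
Stage 2 (CLIP -6 12): clip(-3,-6,12)=-3, clip(3,-6,12)=3, clip(4,-6,12)=4, clip(9,-6,12)=9, clip(17,-6,12)=12 -> [-3, 3, 4, 9, 12] (max |s|=12)
Stage 3 (AMPLIFY -2): -3*-2=6, 3*-2=-6, 4*-2=-8, 9*-2=-18, 12*-2=-24 -> [6, -6, -8, -18, -24] (max |s|=24)
Stage 4 (CLIP -20 16): clip(6,-20,16)=6, clip(-6,-20,16)=-6, clip(-8,-20,16)=-8, clip(-18,-20,16)=-18, clip(-24,-20,16)=-20 -> [6, -6, -8, -18, -20] (max |s|=20)
Stage 5 (OFFSET 1): 6+1=7, -6+1=-5, -8+1=-7, -18+1=-17, -20+1=-19 -> [7, -5, -7, -17, -19] (max |s|=19)
Overall max amplitude: 24

Answer: 24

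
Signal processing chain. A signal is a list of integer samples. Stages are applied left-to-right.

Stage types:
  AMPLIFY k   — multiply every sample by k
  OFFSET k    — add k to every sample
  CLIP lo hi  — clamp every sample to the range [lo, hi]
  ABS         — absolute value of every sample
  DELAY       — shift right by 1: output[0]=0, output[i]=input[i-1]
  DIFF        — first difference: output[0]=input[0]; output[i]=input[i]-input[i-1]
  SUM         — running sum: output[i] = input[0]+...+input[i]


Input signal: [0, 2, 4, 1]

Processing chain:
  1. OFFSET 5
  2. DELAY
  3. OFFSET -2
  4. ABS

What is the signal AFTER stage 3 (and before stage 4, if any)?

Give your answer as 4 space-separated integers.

Answer: -2 3 5 7

Derivation:
Input: [0, 2, 4, 1]
Stage 1 (OFFSET 5): 0+5=5, 2+5=7, 4+5=9, 1+5=6 -> [5, 7, 9, 6]
Stage 2 (DELAY): [0, 5, 7, 9] = [0, 5, 7, 9] -> [0, 5, 7, 9]
Stage 3 (OFFSET -2): 0+-2=-2, 5+-2=3, 7+-2=5, 9+-2=7 -> [-2, 3, 5, 7]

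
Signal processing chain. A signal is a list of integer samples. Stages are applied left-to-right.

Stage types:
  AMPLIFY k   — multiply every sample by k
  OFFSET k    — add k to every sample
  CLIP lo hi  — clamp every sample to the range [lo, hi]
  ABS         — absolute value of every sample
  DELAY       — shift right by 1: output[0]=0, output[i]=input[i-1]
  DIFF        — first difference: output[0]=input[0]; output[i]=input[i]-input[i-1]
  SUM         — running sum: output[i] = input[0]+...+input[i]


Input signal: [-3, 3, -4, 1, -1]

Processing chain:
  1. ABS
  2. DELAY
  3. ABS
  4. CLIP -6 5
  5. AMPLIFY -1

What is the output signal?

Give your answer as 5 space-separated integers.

Answer: 0 -3 -3 -4 -1

Derivation:
Input: [-3, 3, -4, 1, -1]
Stage 1 (ABS): |-3|=3, |3|=3, |-4|=4, |1|=1, |-1|=1 -> [3, 3, 4, 1, 1]
Stage 2 (DELAY): [0, 3, 3, 4, 1] = [0, 3, 3, 4, 1] -> [0, 3, 3, 4, 1]
Stage 3 (ABS): |0|=0, |3|=3, |3|=3, |4|=4, |1|=1 -> [0, 3, 3, 4, 1]
Stage 4 (CLIP -6 5): clip(0,-6,5)=0, clip(3,-6,5)=3, clip(3,-6,5)=3, clip(4,-6,5)=4, clip(1,-6,5)=1 -> [0, 3, 3, 4, 1]
Stage 5 (AMPLIFY -1): 0*-1=0, 3*-1=-3, 3*-1=-3, 4*-1=-4, 1*-1=-1 -> [0, -3, -3, -4, -1]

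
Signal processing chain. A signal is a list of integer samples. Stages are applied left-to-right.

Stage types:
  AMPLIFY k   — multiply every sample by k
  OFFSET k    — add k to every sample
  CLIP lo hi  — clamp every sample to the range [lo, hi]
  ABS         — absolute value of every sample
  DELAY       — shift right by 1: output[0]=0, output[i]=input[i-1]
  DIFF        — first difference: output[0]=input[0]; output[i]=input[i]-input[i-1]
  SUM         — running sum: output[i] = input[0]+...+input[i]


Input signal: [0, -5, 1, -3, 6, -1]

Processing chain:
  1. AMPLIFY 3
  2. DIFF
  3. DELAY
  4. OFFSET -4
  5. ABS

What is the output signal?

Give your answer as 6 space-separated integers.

Input: [0, -5, 1, -3, 6, -1]
Stage 1 (AMPLIFY 3): 0*3=0, -5*3=-15, 1*3=3, -3*3=-9, 6*3=18, -1*3=-3 -> [0, -15, 3, -9, 18, -3]
Stage 2 (DIFF): s[0]=0, -15-0=-15, 3--15=18, -9-3=-12, 18--9=27, -3-18=-21 -> [0, -15, 18, -12, 27, -21]
Stage 3 (DELAY): [0, 0, -15, 18, -12, 27] = [0, 0, -15, 18, -12, 27] -> [0, 0, -15, 18, -12, 27]
Stage 4 (OFFSET -4): 0+-4=-4, 0+-4=-4, -15+-4=-19, 18+-4=14, -12+-4=-16, 27+-4=23 -> [-4, -4, -19, 14, -16, 23]
Stage 5 (ABS): |-4|=4, |-4|=4, |-19|=19, |14|=14, |-16|=16, |23|=23 -> [4, 4, 19, 14, 16, 23]

Answer: 4 4 19 14 16 23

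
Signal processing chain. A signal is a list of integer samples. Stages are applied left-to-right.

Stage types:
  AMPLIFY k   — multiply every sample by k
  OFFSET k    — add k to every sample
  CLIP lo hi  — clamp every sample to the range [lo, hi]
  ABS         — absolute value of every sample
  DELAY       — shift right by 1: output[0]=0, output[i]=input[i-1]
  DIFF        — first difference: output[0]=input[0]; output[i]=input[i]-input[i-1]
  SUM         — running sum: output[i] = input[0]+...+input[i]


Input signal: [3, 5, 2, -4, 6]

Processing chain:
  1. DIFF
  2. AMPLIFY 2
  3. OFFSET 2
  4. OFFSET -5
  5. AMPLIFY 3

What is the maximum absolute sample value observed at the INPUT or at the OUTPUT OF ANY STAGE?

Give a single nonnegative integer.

Answer: 51

Derivation:
Input: [3, 5, 2, -4, 6] (max |s|=6)
Stage 1 (DIFF): s[0]=3, 5-3=2, 2-5=-3, -4-2=-6, 6--4=10 -> [3, 2, -3, -6, 10] (max |s|=10)
Stage 2 (AMPLIFY 2): 3*2=6, 2*2=4, -3*2=-6, -6*2=-12, 10*2=20 -> [6, 4, -6, -12, 20] (max |s|=20)
Stage 3 (OFFSET 2): 6+2=8, 4+2=6, -6+2=-4, -12+2=-10, 20+2=22 -> [8, 6, -4, -10, 22] (max |s|=22)
Stage 4 (OFFSET -5): 8+-5=3, 6+-5=1, -4+-5=-9, -10+-5=-15, 22+-5=17 -> [3, 1, -9, -15, 17] (max |s|=17)
Stage 5 (AMPLIFY 3): 3*3=9, 1*3=3, -9*3=-27, -15*3=-45, 17*3=51 -> [9, 3, -27, -45, 51] (max |s|=51)
Overall max amplitude: 51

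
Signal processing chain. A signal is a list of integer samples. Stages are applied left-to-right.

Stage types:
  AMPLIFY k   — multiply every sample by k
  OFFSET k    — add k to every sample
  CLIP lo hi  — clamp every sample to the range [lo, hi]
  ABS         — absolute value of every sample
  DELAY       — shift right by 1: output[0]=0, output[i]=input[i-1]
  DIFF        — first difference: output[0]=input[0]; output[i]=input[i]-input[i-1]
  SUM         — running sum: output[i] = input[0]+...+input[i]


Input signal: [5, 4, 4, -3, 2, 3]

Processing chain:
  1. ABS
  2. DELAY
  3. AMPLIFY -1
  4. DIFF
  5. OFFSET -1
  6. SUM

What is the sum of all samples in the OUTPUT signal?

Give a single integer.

Answer: -39

Derivation:
Input: [5, 4, 4, -3, 2, 3]
Stage 1 (ABS): |5|=5, |4|=4, |4|=4, |-3|=3, |2|=2, |3|=3 -> [5, 4, 4, 3, 2, 3]
Stage 2 (DELAY): [0, 5, 4, 4, 3, 2] = [0, 5, 4, 4, 3, 2] -> [0, 5, 4, 4, 3, 2]
Stage 3 (AMPLIFY -1): 0*-1=0, 5*-1=-5, 4*-1=-4, 4*-1=-4, 3*-1=-3, 2*-1=-2 -> [0, -5, -4, -4, -3, -2]
Stage 4 (DIFF): s[0]=0, -5-0=-5, -4--5=1, -4--4=0, -3--4=1, -2--3=1 -> [0, -5, 1, 0, 1, 1]
Stage 5 (OFFSET -1): 0+-1=-1, -5+-1=-6, 1+-1=0, 0+-1=-1, 1+-1=0, 1+-1=0 -> [-1, -6, 0, -1, 0, 0]
Stage 6 (SUM): sum[0..0]=-1, sum[0..1]=-7, sum[0..2]=-7, sum[0..3]=-8, sum[0..4]=-8, sum[0..5]=-8 -> [-1, -7, -7, -8, -8, -8]
Output sum: -39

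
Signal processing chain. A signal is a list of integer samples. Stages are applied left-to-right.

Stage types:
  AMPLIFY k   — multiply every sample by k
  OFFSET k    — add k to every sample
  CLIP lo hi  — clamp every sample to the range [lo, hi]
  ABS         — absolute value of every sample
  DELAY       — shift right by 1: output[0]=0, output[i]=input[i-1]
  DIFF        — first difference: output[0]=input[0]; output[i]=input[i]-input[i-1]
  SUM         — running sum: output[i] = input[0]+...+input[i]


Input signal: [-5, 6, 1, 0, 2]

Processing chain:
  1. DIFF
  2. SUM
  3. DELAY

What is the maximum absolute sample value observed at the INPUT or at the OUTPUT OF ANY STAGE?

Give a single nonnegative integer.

Answer: 11

Derivation:
Input: [-5, 6, 1, 0, 2] (max |s|=6)
Stage 1 (DIFF): s[0]=-5, 6--5=11, 1-6=-5, 0-1=-1, 2-0=2 -> [-5, 11, -5, -1, 2] (max |s|=11)
Stage 2 (SUM): sum[0..0]=-5, sum[0..1]=6, sum[0..2]=1, sum[0..3]=0, sum[0..4]=2 -> [-5, 6, 1, 0, 2] (max |s|=6)
Stage 3 (DELAY): [0, -5, 6, 1, 0] = [0, -5, 6, 1, 0] -> [0, -5, 6, 1, 0] (max |s|=6)
Overall max amplitude: 11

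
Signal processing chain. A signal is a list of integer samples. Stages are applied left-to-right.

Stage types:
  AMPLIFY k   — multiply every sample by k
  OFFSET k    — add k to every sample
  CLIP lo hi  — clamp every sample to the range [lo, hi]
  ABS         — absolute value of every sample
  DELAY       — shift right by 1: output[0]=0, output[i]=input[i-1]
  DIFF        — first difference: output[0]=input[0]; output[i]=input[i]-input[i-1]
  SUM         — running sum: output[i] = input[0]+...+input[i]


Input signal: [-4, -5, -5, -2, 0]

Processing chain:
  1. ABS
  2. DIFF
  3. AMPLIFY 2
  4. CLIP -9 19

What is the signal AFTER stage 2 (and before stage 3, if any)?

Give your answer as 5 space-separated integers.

Input: [-4, -5, -5, -2, 0]
Stage 1 (ABS): |-4|=4, |-5|=5, |-5|=5, |-2|=2, |0|=0 -> [4, 5, 5, 2, 0]
Stage 2 (DIFF): s[0]=4, 5-4=1, 5-5=0, 2-5=-3, 0-2=-2 -> [4, 1, 0, -3, -2]

Answer: 4 1 0 -3 -2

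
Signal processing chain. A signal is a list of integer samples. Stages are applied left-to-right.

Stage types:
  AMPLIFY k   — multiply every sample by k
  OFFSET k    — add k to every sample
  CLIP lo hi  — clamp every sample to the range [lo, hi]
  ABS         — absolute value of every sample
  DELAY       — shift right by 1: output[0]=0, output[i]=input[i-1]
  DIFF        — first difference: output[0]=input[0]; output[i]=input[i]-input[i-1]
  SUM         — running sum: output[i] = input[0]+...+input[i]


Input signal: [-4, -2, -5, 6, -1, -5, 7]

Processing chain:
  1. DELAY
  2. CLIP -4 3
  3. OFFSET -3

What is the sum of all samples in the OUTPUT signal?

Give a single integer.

Input: [-4, -2, -5, 6, -1, -5, 7]
Stage 1 (DELAY): [0, -4, -2, -5, 6, -1, -5] = [0, -4, -2, -5, 6, -1, -5] -> [0, -4, -2, -5, 6, -1, -5]
Stage 2 (CLIP -4 3): clip(0,-4,3)=0, clip(-4,-4,3)=-4, clip(-2,-4,3)=-2, clip(-5,-4,3)=-4, clip(6,-4,3)=3, clip(-1,-4,3)=-1, clip(-5,-4,3)=-4 -> [0, -4, -2, -4, 3, -1, -4]
Stage 3 (OFFSET -3): 0+-3=-3, -4+-3=-7, -2+-3=-5, -4+-3=-7, 3+-3=0, -1+-3=-4, -4+-3=-7 -> [-3, -7, -5, -7, 0, -4, -7]
Output sum: -33

Answer: -33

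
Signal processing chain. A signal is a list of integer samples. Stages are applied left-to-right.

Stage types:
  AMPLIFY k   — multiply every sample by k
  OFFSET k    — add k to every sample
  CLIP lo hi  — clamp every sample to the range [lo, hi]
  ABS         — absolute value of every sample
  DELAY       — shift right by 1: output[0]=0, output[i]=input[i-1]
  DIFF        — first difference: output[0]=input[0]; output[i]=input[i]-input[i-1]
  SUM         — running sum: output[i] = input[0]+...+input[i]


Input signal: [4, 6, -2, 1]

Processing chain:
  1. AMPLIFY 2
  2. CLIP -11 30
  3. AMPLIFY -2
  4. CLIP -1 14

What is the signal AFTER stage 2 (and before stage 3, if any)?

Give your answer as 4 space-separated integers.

Answer: 8 12 -4 2

Derivation:
Input: [4, 6, -2, 1]
Stage 1 (AMPLIFY 2): 4*2=8, 6*2=12, -2*2=-4, 1*2=2 -> [8, 12, -4, 2]
Stage 2 (CLIP -11 30): clip(8,-11,30)=8, clip(12,-11,30)=12, clip(-4,-11,30)=-4, clip(2,-11,30)=2 -> [8, 12, -4, 2]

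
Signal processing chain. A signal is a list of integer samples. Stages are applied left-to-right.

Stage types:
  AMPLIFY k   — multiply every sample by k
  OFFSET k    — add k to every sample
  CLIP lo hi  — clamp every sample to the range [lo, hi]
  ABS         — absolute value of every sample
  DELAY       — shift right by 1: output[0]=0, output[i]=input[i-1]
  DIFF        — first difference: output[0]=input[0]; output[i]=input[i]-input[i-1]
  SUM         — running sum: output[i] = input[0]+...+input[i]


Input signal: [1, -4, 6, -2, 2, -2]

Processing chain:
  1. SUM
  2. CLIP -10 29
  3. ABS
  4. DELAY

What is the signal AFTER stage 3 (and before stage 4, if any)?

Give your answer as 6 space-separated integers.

Input: [1, -4, 6, -2, 2, -2]
Stage 1 (SUM): sum[0..0]=1, sum[0..1]=-3, sum[0..2]=3, sum[0..3]=1, sum[0..4]=3, sum[0..5]=1 -> [1, -3, 3, 1, 3, 1]
Stage 2 (CLIP -10 29): clip(1,-10,29)=1, clip(-3,-10,29)=-3, clip(3,-10,29)=3, clip(1,-10,29)=1, clip(3,-10,29)=3, clip(1,-10,29)=1 -> [1, -3, 3, 1, 3, 1]
Stage 3 (ABS): |1|=1, |-3|=3, |3|=3, |1|=1, |3|=3, |1|=1 -> [1, 3, 3, 1, 3, 1]

Answer: 1 3 3 1 3 1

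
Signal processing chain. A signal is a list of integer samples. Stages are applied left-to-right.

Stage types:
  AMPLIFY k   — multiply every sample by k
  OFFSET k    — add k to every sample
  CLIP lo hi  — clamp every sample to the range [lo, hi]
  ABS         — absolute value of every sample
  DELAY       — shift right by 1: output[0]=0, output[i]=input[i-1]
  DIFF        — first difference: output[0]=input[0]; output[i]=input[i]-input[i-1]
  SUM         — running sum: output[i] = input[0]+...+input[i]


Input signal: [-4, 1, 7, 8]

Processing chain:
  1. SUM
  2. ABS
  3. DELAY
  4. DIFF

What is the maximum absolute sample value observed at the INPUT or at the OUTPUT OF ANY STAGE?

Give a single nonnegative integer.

Answer: 12

Derivation:
Input: [-4, 1, 7, 8] (max |s|=8)
Stage 1 (SUM): sum[0..0]=-4, sum[0..1]=-3, sum[0..2]=4, sum[0..3]=12 -> [-4, -3, 4, 12] (max |s|=12)
Stage 2 (ABS): |-4|=4, |-3|=3, |4|=4, |12|=12 -> [4, 3, 4, 12] (max |s|=12)
Stage 3 (DELAY): [0, 4, 3, 4] = [0, 4, 3, 4] -> [0, 4, 3, 4] (max |s|=4)
Stage 4 (DIFF): s[0]=0, 4-0=4, 3-4=-1, 4-3=1 -> [0, 4, -1, 1] (max |s|=4)
Overall max amplitude: 12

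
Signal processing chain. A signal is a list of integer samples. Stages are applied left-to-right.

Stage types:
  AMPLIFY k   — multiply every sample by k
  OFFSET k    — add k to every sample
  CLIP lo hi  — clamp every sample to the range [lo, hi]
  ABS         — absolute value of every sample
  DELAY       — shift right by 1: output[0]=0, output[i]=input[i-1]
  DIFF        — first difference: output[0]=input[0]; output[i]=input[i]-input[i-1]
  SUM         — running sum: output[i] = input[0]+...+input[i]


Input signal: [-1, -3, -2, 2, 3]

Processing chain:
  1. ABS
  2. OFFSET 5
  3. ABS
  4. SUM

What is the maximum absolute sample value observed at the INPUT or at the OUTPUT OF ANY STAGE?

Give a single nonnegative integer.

Input: [-1, -3, -2, 2, 3] (max |s|=3)
Stage 1 (ABS): |-1|=1, |-3|=3, |-2|=2, |2|=2, |3|=3 -> [1, 3, 2, 2, 3] (max |s|=3)
Stage 2 (OFFSET 5): 1+5=6, 3+5=8, 2+5=7, 2+5=7, 3+5=8 -> [6, 8, 7, 7, 8] (max |s|=8)
Stage 3 (ABS): |6|=6, |8|=8, |7|=7, |7|=7, |8|=8 -> [6, 8, 7, 7, 8] (max |s|=8)
Stage 4 (SUM): sum[0..0]=6, sum[0..1]=14, sum[0..2]=21, sum[0..3]=28, sum[0..4]=36 -> [6, 14, 21, 28, 36] (max |s|=36)
Overall max amplitude: 36

Answer: 36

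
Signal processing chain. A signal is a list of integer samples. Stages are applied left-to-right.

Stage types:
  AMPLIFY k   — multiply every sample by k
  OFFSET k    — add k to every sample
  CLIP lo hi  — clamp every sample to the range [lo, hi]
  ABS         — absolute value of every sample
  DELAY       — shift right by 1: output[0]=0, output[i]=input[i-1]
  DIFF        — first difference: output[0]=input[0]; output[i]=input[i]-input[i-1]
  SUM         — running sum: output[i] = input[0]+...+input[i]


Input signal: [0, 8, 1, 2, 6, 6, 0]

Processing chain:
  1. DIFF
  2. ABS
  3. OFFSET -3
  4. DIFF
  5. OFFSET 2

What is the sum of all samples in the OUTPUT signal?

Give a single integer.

Answer: 17

Derivation:
Input: [0, 8, 1, 2, 6, 6, 0]
Stage 1 (DIFF): s[0]=0, 8-0=8, 1-8=-7, 2-1=1, 6-2=4, 6-6=0, 0-6=-6 -> [0, 8, -7, 1, 4, 0, -6]
Stage 2 (ABS): |0|=0, |8|=8, |-7|=7, |1|=1, |4|=4, |0|=0, |-6|=6 -> [0, 8, 7, 1, 4, 0, 6]
Stage 3 (OFFSET -3): 0+-3=-3, 8+-3=5, 7+-3=4, 1+-3=-2, 4+-3=1, 0+-3=-3, 6+-3=3 -> [-3, 5, 4, -2, 1, -3, 3]
Stage 4 (DIFF): s[0]=-3, 5--3=8, 4-5=-1, -2-4=-6, 1--2=3, -3-1=-4, 3--3=6 -> [-3, 8, -1, -6, 3, -4, 6]
Stage 5 (OFFSET 2): -3+2=-1, 8+2=10, -1+2=1, -6+2=-4, 3+2=5, -4+2=-2, 6+2=8 -> [-1, 10, 1, -4, 5, -2, 8]
Output sum: 17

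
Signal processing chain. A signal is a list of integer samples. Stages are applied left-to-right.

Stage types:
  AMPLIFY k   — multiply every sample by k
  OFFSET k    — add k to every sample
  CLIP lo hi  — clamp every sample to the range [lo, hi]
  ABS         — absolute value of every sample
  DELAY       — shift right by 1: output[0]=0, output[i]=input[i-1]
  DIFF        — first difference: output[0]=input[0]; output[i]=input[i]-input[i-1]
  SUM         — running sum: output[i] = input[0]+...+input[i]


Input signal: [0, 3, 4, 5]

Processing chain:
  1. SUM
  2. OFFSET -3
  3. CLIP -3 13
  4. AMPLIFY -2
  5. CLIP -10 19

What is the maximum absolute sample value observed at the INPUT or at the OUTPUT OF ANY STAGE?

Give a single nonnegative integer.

Input: [0, 3, 4, 5] (max |s|=5)
Stage 1 (SUM): sum[0..0]=0, sum[0..1]=3, sum[0..2]=7, sum[0..3]=12 -> [0, 3, 7, 12] (max |s|=12)
Stage 2 (OFFSET -3): 0+-3=-3, 3+-3=0, 7+-3=4, 12+-3=9 -> [-3, 0, 4, 9] (max |s|=9)
Stage 3 (CLIP -3 13): clip(-3,-3,13)=-3, clip(0,-3,13)=0, clip(4,-3,13)=4, clip(9,-3,13)=9 -> [-3, 0, 4, 9] (max |s|=9)
Stage 4 (AMPLIFY -2): -3*-2=6, 0*-2=0, 4*-2=-8, 9*-2=-18 -> [6, 0, -8, -18] (max |s|=18)
Stage 5 (CLIP -10 19): clip(6,-10,19)=6, clip(0,-10,19)=0, clip(-8,-10,19)=-8, clip(-18,-10,19)=-10 -> [6, 0, -8, -10] (max |s|=10)
Overall max amplitude: 18

Answer: 18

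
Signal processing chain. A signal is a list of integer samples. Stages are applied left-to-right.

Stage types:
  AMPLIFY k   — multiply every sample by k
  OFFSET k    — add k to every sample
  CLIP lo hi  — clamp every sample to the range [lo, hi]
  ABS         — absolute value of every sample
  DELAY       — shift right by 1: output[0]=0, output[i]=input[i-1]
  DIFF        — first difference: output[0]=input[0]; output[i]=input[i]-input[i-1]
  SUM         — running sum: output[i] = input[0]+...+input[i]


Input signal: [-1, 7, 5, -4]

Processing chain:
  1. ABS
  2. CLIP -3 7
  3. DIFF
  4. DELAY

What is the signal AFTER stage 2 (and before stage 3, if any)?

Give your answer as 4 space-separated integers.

Answer: 1 7 5 4

Derivation:
Input: [-1, 7, 5, -4]
Stage 1 (ABS): |-1|=1, |7|=7, |5|=5, |-4|=4 -> [1, 7, 5, 4]
Stage 2 (CLIP -3 7): clip(1,-3,7)=1, clip(7,-3,7)=7, clip(5,-3,7)=5, clip(4,-3,7)=4 -> [1, 7, 5, 4]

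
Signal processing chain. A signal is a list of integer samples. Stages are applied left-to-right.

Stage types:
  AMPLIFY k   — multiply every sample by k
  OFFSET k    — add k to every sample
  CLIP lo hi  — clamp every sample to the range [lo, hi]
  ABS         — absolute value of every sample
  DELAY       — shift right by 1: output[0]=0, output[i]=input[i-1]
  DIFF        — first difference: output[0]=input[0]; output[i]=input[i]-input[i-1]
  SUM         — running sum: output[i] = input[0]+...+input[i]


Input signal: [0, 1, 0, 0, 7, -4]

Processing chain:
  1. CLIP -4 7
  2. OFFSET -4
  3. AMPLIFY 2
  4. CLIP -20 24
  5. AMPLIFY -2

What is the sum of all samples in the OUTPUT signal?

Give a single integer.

Input: [0, 1, 0, 0, 7, -4]
Stage 1 (CLIP -4 7): clip(0,-4,7)=0, clip(1,-4,7)=1, clip(0,-4,7)=0, clip(0,-4,7)=0, clip(7,-4,7)=7, clip(-4,-4,7)=-4 -> [0, 1, 0, 0, 7, -4]
Stage 2 (OFFSET -4): 0+-4=-4, 1+-4=-3, 0+-4=-4, 0+-4=-4, 7+-4=3, -4+-4=-8 -> [-4, -3, -4, -4, 3, -8]
Stage 3 (AMPLIFY 2): -4*2=-8, -3*2=-6, -4*2=-8, -4*2=-8, 3*2=6, -8*2=-16 -> [-8, -6, -8, -8, 6, -16]
Stage 4 (CLIP -20 24): clip(-8,-20,24)=-8, clip(-6,-20,24)=-6, clip(-8,-20,24)=-8, clip(-8,-20,24)=-8, clip(6,-20,24)=6, clip(-16,-20,24)=-16 -> [-8, -6, -8, -8, 6, -16]
Stage 5 (AMPLIFY -2): -8*-2=16, -6*-2=12, -8*-2=16, -8*-2=16, 6*-2=-12, -16*-2=32 -> [16, 12, 16, 16, -12, 32]
Output sum: 80

Answer: 80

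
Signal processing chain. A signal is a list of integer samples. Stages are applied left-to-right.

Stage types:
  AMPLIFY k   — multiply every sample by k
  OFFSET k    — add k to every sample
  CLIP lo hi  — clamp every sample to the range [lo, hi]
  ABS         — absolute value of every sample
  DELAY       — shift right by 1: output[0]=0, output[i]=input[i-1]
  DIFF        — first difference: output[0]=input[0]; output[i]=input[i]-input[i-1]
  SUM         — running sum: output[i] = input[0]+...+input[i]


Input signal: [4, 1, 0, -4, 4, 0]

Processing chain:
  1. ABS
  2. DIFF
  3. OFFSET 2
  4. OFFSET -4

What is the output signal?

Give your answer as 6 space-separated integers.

Input: [4, 1, 0, -4, 4, 0]
Stage 1 (ABS): |4|=4, |1|=1, |0|=0, |-4|=4, |4|=4, |0|=0 -> [4, 1, 0, 4, 4, 0]
Stage 2 (DIFF): s[0]=4, 1-4=-3, 0-1=-1, 4-0=4, 4-4=0, 0-4=-4 -> [4, -3, -1, 4, 0, -4]
Stage 3 (OFFSET 2): 4+2=6, -3+2=-1, -1+2=1, 4+2=6, 0+2=2, -4+2=-2 -> [6, -1, 1, 6, 2, -2]
Stage 4 (OFFSET -4): 6+-4=2, -1+-4=-5, 1+-4=-3, 6+-4=2, 2+-4=-2, -2+-4=-6 -> [2, -5, -3, 2, -2, -6]

Answer: 2 -5 -3 2 -2 -6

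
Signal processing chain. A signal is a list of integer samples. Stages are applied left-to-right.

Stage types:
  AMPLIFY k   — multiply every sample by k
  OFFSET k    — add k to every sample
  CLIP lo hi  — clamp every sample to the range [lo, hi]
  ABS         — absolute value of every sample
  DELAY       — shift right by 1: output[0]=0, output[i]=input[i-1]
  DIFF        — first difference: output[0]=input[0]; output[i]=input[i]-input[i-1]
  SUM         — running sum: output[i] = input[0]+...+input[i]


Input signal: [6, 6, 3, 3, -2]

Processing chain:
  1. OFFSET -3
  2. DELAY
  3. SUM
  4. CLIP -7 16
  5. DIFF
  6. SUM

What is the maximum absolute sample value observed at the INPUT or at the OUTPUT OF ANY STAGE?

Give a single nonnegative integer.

Input: [6, 6, 3, 3, -2] (max |s|=6)
Stage 1 (OFFSET -3): 6+-3=3, 6+-3=3, 3+-3=0, 3+-3=0, -2+-3=-5 -> [3, 3, 0, 0, -5] (max |s|=5)
Stage 2 (DELAY): [0, 3, 3, 0, 0] = [0, 3, 3, 0, 0] -> [0, 3, 3, 0, 0] (max |s|=3)
Stage 3 (SUM): sum[0..0]=0, sum[0..1]=3, sum[0..2]=6, sum[0..3]=6, sum[0..4]=6 -> [0, 3, 6, 6, 6] (max |s|=6)
Stage 4 (CLIP -7 16): clip(0,-7,16)=0, clip(3,-7,16)=3, clip(6,-7,16)=6, clip(6,-7,16)=6, clip(6,-7,16)=6 -> [0, 3, 6, 6, 6] (max |s|=6)
Stage 5 (DIFF): s[0]=0, 3-0=3, 6-3=3, 6-6=0, 6-6=0 -> [0, 3, 3, 0, 0] (max |s|=3)
Stage 6 (SUM): sum[0..0]=0, sum[0..1]=3, sum[0..2]=6, sum[0..3]=6, sum[0..4]=6 -> [0, 3, 6, 6, 6] (max |s|=6)
Overall max amplitude: 6

Answer: 6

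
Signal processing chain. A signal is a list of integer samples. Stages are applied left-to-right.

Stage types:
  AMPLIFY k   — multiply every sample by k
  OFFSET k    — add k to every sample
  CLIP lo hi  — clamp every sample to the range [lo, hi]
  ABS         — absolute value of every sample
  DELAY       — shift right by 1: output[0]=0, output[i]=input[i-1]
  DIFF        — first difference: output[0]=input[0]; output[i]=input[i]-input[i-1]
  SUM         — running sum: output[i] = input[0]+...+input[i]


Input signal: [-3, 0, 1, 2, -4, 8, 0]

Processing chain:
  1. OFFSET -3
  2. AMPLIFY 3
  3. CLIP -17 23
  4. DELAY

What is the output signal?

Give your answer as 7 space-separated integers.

Answer: 0 -17 -9 -6 -3 -17 15

Derivation:
Input: [-3, 0, 1, 2, -4, 8, 0]
Stage 1 (OFFSET -3): -3+-3=-6, 0+-3=-3, 1+-3=-2, 2+-3=-1, -4+-3=-7, 8+-3=5, 0+-3=-3 -> [-6, -3, -2, -1, -7, 5, -3]
Stage 2 (AMPLIFY 3): -6*3=-18, -3*3=-9, -2*3=-6, -1*3=-3, -7*3=-21, 5*3=15, -3*3=-9 -> [-18, -9, -6, -3, -21, 15, -9]
Stage 3 (CLIP -17 23): clip(-18,-17,23)=-17, clip(-9,-17,23)=-9, clip(-6,-17,23)=-6, clip(-3,-17,23)=-3, clip(-21,-17,23)=-17, clip(15,-17,23)=15, clip(-9,-17,23)=-9 -> [-17, -9, -6, -3, -17, 15, -9]
Stage 4 (DELAY): [0, -17, -9, -6, -3, -17, 15] = [0, -17, -9, -6, -3, -17, 15] -> [0, -17, -9, -6, -3, -17, 15]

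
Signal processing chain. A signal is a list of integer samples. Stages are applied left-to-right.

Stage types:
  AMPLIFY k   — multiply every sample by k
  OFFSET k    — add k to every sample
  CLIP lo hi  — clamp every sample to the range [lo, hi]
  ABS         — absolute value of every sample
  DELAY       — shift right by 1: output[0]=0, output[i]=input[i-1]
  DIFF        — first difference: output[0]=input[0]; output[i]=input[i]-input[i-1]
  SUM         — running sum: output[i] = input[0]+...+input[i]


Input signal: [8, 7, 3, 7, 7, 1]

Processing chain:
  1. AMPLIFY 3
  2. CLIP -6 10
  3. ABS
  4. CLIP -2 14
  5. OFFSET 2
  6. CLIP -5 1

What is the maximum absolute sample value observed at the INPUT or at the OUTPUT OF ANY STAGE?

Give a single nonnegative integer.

Answer: 24

Derivation:
Input: [8, 7, 3, 7, 7, 1] (max |s|=8)
Stage 1 (AMPLIFY 3): 8*3=24, 7*3=21, 3*3=9, 7*3=21, 7*3=21, 1*3=3 -> [24, 21, 9, 21, 21, 3] (max |s|=24)
Stage 2 (CLIP -6 10): clip(24,-6,10)=10, clip(21,-6,10)=10, clip(9,-6,10)=9, clip(21,-6,10)=10, clip(21,-6,10)=10, clip(3,-6,10)=3 -> [10, 10, 9, 10, 10, 3] (max |s|=10)
Stage 3 (ABS): |10|=10, |10|=10, |9|=9, |10|=10, |10|=10, |3|=3 -> [10, 10, 9, 10, 10, 3] (max |s|=10)
Stage 4 (CLIP -2 14): clip(10,-2,14)=10, clip(10,-2,14)=10, clip(9,-2,14)=9, clip(10,-2,14)=10, clip(10,-2,14)=10, clip(3,-2,14)=3 -> [10, 10, 9, 10, 10, 3] (max |s|=10)
Stage 5 (OFFSET 2): 10+2=12, 10+2=12, 9+2=11, 10+2=12, 10+2=12, 3+2=5 -> [12, 12, 11, 12, 12, 5] (max |s|=12)
Stage 6 (CLIP -5 1): clip(12,-5,1)=1, clip(12,-5,1)=1, clip(11,-5,1)=1, clip(12,-5,1)=1, clip(12,-5,1)=1, clip(5,-5,1)=1 -> [1, 1, 1, 1, 1, 1] (max |s|=1)
Overall max amplitude: 24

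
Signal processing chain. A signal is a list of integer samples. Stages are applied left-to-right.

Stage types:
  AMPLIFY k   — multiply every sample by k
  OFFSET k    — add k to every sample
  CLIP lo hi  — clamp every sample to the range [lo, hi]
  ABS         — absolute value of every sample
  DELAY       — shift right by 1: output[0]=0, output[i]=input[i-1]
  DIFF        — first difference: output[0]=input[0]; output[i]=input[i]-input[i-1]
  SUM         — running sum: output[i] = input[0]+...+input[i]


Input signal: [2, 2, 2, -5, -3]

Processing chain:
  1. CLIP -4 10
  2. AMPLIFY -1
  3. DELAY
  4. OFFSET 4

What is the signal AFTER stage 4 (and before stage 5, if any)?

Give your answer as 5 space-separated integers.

Answer: 4 2 2 2 8

Derivation:
Input: [2, 2, 2, -5, -3]
Stage 1 (CLIP -4 10): clip(2,-4,10)=2, clip(2,-4,10)=2, clip(2,-4,10)=2, clip(-5,-4,10)=-4, clip(-3,-4,10)=-3 -> [2, 2, 2, -4, -3]
Stage 2 (AMPLIFY -1): 2*-1=-2, 2*-1=-2, 2*-1=-2, -4*-1=4, -3*-1=3 -> [-2, -2, -2, 4, 3]
Stage 3 (DELAY): [0, -2, -2, -2, 4] = [0, -2, -2, -2, 4] -> [0, -2, -2, -2, 4]
Stage 4 (OFFSET 4): 0+4=4, -2+4=2, -2+4=2, -2+4=2, 4+4=8 -> [4, 2, 2, 2, 8]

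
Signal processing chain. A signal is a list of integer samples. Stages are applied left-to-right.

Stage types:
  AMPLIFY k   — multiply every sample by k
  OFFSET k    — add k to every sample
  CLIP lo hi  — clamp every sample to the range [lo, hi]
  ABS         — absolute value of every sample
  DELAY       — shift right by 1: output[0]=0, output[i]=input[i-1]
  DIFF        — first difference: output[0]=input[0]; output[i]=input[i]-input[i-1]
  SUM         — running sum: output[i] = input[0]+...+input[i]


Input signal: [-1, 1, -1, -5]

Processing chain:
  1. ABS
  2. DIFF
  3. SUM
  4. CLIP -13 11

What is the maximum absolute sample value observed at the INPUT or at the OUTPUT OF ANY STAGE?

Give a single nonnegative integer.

Answer: 5

Derivation:
Input: [-1, 1, -1, -5] (max |s|=5)
Stage 1 (ABS): |-1|=1, |1|=1, |-1|=1, |-5|=5 -> [1, 1, 1, 5] (max |s|=5)
Stage 2 (DIFF): s[0]=1, 1-1=0, 1-1=0, 5-1=4 -> [1, 0, 0, 4] (max |s|=4)
Stage 3 (SUM): sum[0..0]=1, sum[0..1]=1, sum[0..2]=1, sum[0..3]=5 -> [1, 1, 1, 5] (max |s|=5)
Stage 4 (CLIP -13 11): clip(1,-13,11)=1, clip(1,-13,11)=1, clip(1,-13,11)=1, clip(5,-13,11)=5 -> [1, 1, 1, 5] (max |s|=5)
Overall max amplitude: 5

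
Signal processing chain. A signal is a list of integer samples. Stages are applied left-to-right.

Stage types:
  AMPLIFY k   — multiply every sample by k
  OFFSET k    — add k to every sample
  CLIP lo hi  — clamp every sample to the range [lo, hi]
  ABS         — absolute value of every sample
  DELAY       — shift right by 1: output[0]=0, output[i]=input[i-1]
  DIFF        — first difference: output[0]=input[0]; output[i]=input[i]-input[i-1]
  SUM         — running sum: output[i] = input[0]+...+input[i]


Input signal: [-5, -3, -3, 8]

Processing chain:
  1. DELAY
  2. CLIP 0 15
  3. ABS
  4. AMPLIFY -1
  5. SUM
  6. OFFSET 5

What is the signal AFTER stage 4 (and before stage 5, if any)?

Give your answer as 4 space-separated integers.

Answer: 0 0 0 0

Derivation:
Input: [-5, -3, -3, 8]
Stage 1 (DELAY): [0, -5, -3, -3] = [0, -5, -3, -3] -> [0, -5, -3, -3]
Stage 2 (CLIP 0 15): clip(0,0,15)=0, clip(-5,0,15)=0, clip(-3,0,15)=0, clip(-3,0,15)=0 -> [0, 0, 0, 0]
Stage 3 (ABS): |0|=0, |0|=0, |0|=0, |0|=0 -> [0, 0, 0, 0]
Stage 4 (AMPLIFY -1): 0*-1=0, 0*-1=0, 0*-1=0, 0*-1=0 -> [0, 0, 0, 0]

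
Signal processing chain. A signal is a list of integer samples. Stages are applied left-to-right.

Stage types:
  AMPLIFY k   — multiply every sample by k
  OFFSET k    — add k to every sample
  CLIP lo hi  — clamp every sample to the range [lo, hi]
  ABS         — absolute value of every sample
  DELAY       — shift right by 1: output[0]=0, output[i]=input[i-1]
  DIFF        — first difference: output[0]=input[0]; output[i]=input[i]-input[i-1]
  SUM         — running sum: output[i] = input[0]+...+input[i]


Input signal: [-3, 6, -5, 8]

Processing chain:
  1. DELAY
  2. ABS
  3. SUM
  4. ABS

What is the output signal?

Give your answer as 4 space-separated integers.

Answer: 0 3 9 14

Derivation:
Input: [-3, 6, -5, 8]
Stage 1 (DELAY): [0, -3, 6, -5] = [0, -3, 6, -5] -> [0, -3, 6, -5]
Stage 2 (ABS): |0|=0, |-3|=3, |6|=6, |-5|=5 -> [0, 3, 6, 5]
Stage 3 (SUM): sum[0..0]=0, sum[0..1]=3, sum[0..2]=9, sum[0..3]=14 -> [0, 3, 9, 14]
Stage 4 (ABS): |0|=0, |3|=3, |9|=9, |14|=14 -> [0, 3, 9, 14]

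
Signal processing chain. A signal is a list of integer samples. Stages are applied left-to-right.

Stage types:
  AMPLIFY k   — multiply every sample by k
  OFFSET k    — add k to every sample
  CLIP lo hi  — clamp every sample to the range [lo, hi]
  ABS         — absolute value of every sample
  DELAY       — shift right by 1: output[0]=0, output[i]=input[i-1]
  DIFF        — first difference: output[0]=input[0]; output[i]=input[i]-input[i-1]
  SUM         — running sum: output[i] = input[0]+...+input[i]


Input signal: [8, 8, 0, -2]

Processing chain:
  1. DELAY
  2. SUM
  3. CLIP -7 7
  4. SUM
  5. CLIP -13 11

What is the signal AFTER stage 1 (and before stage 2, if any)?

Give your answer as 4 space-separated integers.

Input: [8, 8, 0, -2]
Stage 1 (DELAY): [0, 8, 8, 0] = [0, 8, 8, 0] -> [0, 8, 8, 0]

Answer: 0 8 8 0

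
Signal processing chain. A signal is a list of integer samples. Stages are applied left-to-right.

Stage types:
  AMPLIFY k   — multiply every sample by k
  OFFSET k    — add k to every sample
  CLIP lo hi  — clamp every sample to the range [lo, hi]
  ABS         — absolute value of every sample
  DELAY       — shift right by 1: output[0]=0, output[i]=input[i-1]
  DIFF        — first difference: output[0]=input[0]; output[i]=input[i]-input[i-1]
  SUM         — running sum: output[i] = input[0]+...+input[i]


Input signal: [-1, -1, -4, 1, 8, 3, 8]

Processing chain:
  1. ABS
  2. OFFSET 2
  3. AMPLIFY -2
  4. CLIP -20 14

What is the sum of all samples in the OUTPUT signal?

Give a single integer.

Input: [-1, -1, -4, 1, 8, 3, 8]
Stage 1 (ABS): |-1|=1, |-1|=1, |-4|=4, |1|=1, |8|=8, |3|=3, |8|=8 -> [1, 1, 4, 1, 8, 3, 8]
Stage 2 (OFFSET 2): 1+2=3, 1+2=3, 4+2=6, 1+2=3, 8+2=10, 3+2=5, 8+2=10 -> [3, 3, 6, 3, 10, 5, 10]
Stage 3 (AMPLIFY -2): 3*-2=-6, 3*-2=-6, 6*-2=-12, 3*-2=-6, 10*-2=-20, 5*-2=-10, 10*-2=-20 -> [-6, -6, -12, -6, -20, -10, -20]
Stage 4 (CLIP -20 14): clip(-6,-20,14)=-6, clip(-6,-20,14)=-6, clip(-12,-20,14)=-12, clip(-6,-20,14)=-6, clip(-20,-20,14)=-20, clip(-10,-20,14)=-10, clip(-20,-20,14)=-20 -> [-6, -6, -12, -6, -20, -10, -20]
Output sum: -80

Answer: -80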